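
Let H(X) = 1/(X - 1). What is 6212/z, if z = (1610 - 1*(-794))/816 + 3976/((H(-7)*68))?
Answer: -1267248/94823 ≈ -13.364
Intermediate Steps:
H(X) = 1/(-1 + X)
z = -94823/204 (z = (1610 - 1*(-794))/816 + 3976/((68/(-1 - 7))) = (1610 + 794)*(1/816) + 3976/((68/(-8))) = 2404*(1/816) + 3976/((-⅛*68)) = 601/204 + 3976/(-17/2) = 601/204 + 3976*(-2/17) = 601/204 - 7952/17 = -94823/204 ≈ -464.82)
6212/z = 6212/(-94823/204) = 6212*(-204/94823) = -1267248/94823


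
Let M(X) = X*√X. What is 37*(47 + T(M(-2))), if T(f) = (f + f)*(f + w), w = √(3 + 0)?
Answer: 1147 - 148*I*√6 ≈ 1147.0 - 362.52*I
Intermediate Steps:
M(X) = X^(3/2)
w = √3 ≈ 1.7320
T(f) = 2*f*(f + √3) (T(f) = (f + f)*(f + √3) = (2*f)*(f + √3) = 2*f*(f + √3))
37*(47 + T(M(-2))) = 37*(47 + 2*(-2)^(3/2)*((-2)^(3/2) + √3)) = 37*(47 + 2*(-2*I*√2)*(-2*I*√2 + √3)) = 37*(47 + 2*(-2*I*√2)*(√3 - 2*I*√2)) = 37*(47 - 4*I*√2*(√3 - 2*I*√2)) = 1739 - 148*I*√2*(√3 - 2*I*√2)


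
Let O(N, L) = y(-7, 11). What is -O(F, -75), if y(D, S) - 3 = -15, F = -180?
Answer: 12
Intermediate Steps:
y(D, S) = -12 (y(D, S) = 3 - 15 = -12)
O(N, L) = -12
-O(F, -75) = -1*(-12) = 12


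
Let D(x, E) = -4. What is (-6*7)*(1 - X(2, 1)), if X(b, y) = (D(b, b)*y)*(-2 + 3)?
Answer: -210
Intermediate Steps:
X(b, y) = -4*y (X(b, y) = (-4*y)*(-2 + 3) = -4*y*1 = -4*y)
(-6*7)*(1 - X(2, 1)) = (-6*7)*(1 - (-4)) = -42*(1 - 1*(-4)) = -42*(1 + 4) = -42*5 = -210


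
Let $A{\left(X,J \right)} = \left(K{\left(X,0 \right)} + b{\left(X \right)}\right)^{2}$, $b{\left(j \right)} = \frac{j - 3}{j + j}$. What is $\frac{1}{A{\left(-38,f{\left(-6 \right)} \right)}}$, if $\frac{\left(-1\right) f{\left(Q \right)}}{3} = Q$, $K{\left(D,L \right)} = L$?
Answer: $\frac{5776}{1681} \approx 3.4361$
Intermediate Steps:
$f{\left(Q \right)} = - 3 Q$
$b{\left(j \right)} = \frac{-3 + j}{2 j}$
$A{\left(X,J \right)} = \frac{\left(-3 + X\right)^{2}}{4 X^{2}}$ ($A{\left(X,J \right)} = \left(0 + \frac{-3 + X}{2 X}\right)^{2} = \left(\frac{-3 + X}{2 X}\right)^{2} = \frac{\left(-3 + X\right)^{2}}{4 X^{2}}$)
$\frac{1}{A{\left(-38,f{\left(-6 \right)} \right)}} = \frac{1}{\frac{1}{4} \cdot \frac{1}{1444} \left(-3 - 38\right)^{2}} = \frac{1}{\frac{1}{4} \cdot \frac{1}{1444} \left(-41\right)^{2}} = \frac{1}{\frac{1}{4} \cdot \frac{1}{1444} \cdot 1681} = \frac{1}{\frac{1681}{5776}} = \frac{5776}{1681}$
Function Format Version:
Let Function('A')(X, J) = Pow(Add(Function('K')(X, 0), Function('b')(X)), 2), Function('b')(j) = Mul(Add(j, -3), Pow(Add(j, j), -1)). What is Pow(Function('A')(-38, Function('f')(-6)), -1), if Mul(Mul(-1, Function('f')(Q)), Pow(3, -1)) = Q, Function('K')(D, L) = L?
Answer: Rational(5776, 1681) ≈ 3.4361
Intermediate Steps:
Function('f')(Q) = Mul(-3, Q)
Function('b')(j) = Mul(Rational(1, 2), Pow(j, -1), Add(-3, j)) (Function('b')(j) = Mul(Add(-3, j), Pow(Mul(2, j), -1)) = Mul(Add(-3, j), Mul(Rational(1, 2), Pow(j, -1))) = Mul(Rational(1, 2), Pow(j, -1), Add(-3, j)))
Function('A')(X, J) = Mul(Rational(1, 4), Pow(X, -2), Pow(Add(-3, X), 2)) (Function('A')(X, J) = Pow(Add(0, Mul(Rational(1, 2), Pow(X, -1), Add(-3, X))), 2) = Pow(Mul(Rational(1, 2), Pow(X, -1), Add(-3, X)), 2) = Mul(Rational(1, 4), Pow(X, -2), Pow(Add(-3, X), 2)))
Pow(Function('A')(-38, Function('f')(-6)), -1) = Pow(Mul(Rational(1, 4), Pow(-38, -2), Pow(Add(-3, -38), 2)), -1) = Pow(Mul(Rational(1, 4), Rational(1, 1444), Pow(-41, 2)), -1) = Pow(Mul(Rational(1, 4), Rational(1, 1444), 1681), -1) = Pow(Rational(1681, 5776), -1) = Rational(5776, 1681)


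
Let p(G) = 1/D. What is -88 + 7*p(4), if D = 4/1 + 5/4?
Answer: -260/3 ≈ -86.667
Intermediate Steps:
D = 21/4 (D = 4*1 + 5*(¼) = 4 + 5/4 = 21/4 ≈ 5.2500)
p(G) = 4/21 (p(G) = 1/(21/4) = 4/21)
-88 + 7*p(4) = -88 + 7*(4/21) = -88 + 4/3 = -260/3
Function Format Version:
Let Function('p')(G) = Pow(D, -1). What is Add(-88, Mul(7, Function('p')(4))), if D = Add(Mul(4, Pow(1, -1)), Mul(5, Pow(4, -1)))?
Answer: Rational(-260, 3) ≈ -86.667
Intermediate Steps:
D = Rational(21, 4) (D = Add(Mul(4, 1), Mul(5, Rational(1, 4))) = Add(4, Rational(5, 4)) = Rational(21, 4) ≈ 5.2500)
Function('p')(G) = Rational(4, 21) (Function('p')(G) = Pow(Rational(21, 4), -1) = Rational(4, 21))
Add(-88, Mul(7, Function('p')(4))) = Add(-88, Mul(7, Rational(4, 21))) = Add(-88, Rational(4, 3)) = Rational(-260, 3)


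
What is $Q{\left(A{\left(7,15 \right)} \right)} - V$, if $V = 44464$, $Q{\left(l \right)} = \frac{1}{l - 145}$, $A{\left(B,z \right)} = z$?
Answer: $- \frac{5780321}{130} \approx -44464.0$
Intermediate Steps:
$Q{\left(l \right)} = \frac{1}{-145 + l}$
$Q{\left(A{\left(7,15 \right)} \right)} - V = \frac{1}{-145 + 15} - 44464 = \frac{1}{-130} - 44464 = - \frac{1}{130} - 44464 = - \frac{5780321}{130}$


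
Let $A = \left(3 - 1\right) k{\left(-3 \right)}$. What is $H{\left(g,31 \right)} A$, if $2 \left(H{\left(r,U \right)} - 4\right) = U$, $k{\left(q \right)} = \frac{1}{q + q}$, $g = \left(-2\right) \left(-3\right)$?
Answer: $- \frac{13}{2} \approx -6.5$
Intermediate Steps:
$g = 6$
$k{\left(q \right)} = \frac{1}{2 q}$
$A = - \frac{1}{3}$ ($A = \left(3 - 1\right) \frac{1}{2 \left(-3\right)} = \left(3 - 1\right) \frac{1}{2} \left(- \frac{1}{3}\right) = 2 \left(- \frac{1}{6}\right) = - \frac{1}{3} \approx -0.33333$)
$H{\left(r,U \right)} = 4 + \frac{U}{2}$
$H{\left(g,31 \right)} A = \left(4 + \frac{1}{2} \cdot 31\right) \left(- \frac{1}{3}\right) = \left(4 + \frac{31}{2}\right) \left(- \frac{1}{3}\right) = \frac{39}{2} \left(- \frac{1}{3}\right) = - \frac{13}{2}$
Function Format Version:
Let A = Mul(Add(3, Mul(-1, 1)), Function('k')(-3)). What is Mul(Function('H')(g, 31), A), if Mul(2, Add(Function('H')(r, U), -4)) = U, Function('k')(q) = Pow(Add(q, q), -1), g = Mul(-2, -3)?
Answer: Rational(-13, 2) ≈ -6.5000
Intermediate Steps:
g = 6
Function('k')(q) = Mul(Rational(1, 2), Pow(q, -1)) (Function('k')(q) = Pow(Mul(2, q), -1) = Mul(Rational(1, 2), Pow(q, -1)))
A = Rational(-1, 3) (A = Mul(Add(3, Mul(-1, 1)), Mul(Rational(1, 2), Pow(-3, -1))) = Mul(Add(3, -1), Mul(Rational(1, 2), Rational(-1, 3))) = Mul(2, Rational(-1, 6)) = Rational(-1, 3) ≈ -0.33333)
Function('H')(r, U) = Add(4, Mul(Rational(1, 2), U))
Mul(Function('H')(g, 31), A) = Mul(Add(4, Mul(Rational(1, 2), 31)), Rational(-1, 3)) = Mul(Add(4, Rational(31, 2)), Rational(-1, 3)) = Mul(Rational(39, 2), Rational(-1, 3)) = Rational(-13, 2)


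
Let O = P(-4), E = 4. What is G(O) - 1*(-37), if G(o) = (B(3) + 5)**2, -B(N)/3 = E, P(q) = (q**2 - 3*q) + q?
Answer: 86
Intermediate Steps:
P(q) = q**2 - 2*q
O = 24 (O = -4*(-2 - 4) = -4*(-6) = 24)
B(N) = -12 (B(N) = -3*4 = -12)
G(o) = 49 (G(o) = (-12 + 5)**2 = (-7)**2 = 49)
G(O) - 1*(-37) = 49 - 1*(-37) = 49 + 37 = 86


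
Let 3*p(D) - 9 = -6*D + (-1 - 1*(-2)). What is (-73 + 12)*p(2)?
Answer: 122/3 ≈ 40.667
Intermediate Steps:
p(D) = 10/3 - 2*D (p(D) = 3 + (-6*D + (-1 - 1*(-2)))/3 = 3 + (-6*D + (-1 + 2))/3 = 3 + (-6*D + 1)/3 = 3 + (1 - 6*D)/3 = 3 + (1/3 - 2*D) = 10/3 - 2*D)
(-73 + 12)*p(2) = (-73 + 12)*(10/3 - 2*2) = -61*(10/3 - 4) = -61*(-2/3) = 122/3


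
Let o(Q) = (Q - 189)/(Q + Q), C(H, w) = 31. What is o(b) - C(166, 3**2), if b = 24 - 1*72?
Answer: -913/32 ≈ -28.531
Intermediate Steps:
b = -48 (b = 24 - 72 = -48)
o(Q) = (-189 + Q)/(2*Q) (o(Q) = (-189 + Q)/((2*Q)) = (-189 + Q)*(1/(2*Q)) = (-189 + Q)/(2*Q))
o(b) - C(166, 3**2) = (1/2)*(-189 - 48)/(-48) - 1*31 = (1/2)*(-1/48)*(-237) - 31 = 79/32 - 31 = -913/32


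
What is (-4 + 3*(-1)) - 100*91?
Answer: -9107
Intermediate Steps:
(-4 + 3*(-1)) - 100*91 = (-4 - 3) - 9100 = -7 - 9100 = -9107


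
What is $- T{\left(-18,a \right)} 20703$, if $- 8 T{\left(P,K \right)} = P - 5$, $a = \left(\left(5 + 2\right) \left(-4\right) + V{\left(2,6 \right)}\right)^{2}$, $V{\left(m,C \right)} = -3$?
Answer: $- \frac{476169}{8} \approx -59521.0$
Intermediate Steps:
$a = 961$ ($a = \left(\left(5 + 2\right) \left(-4\right) - 3\right)^{2} = \left(7 \left(-4\right) - 3\right)^{2} = \left(-28 - 3\right)^{2} = \left(-31\right)^{2} = 961$)
$T{\left(P,K \right)} = \frac{5}{8} - \frac{P}{8}$ ($T{\left(P,K \right)} = - \frac{P - 5}{8} = - \frac{-5 + P}{8} = \frac{5}{8} - \frac{P}{8}$)
$- T{\left(-18,a \right)} 20703 = - (\frac{5}{8} - - \frac{9}{4}) 20703 = - (\frac{5}{8} + \frac{9}{4}) 20703 = \left(-1\right) \frac{23}{8} \cdot 20703 = \left(- \frac{23}{8}\right) 20703 = - \frac{476169}{8}$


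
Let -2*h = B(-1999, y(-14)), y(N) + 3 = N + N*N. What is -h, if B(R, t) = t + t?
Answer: 179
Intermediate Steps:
y(N) = -3 + N + N**2 (y(N) = -3 + (N + N*N) = -3 + (N + N**2) = -3 + N + N**2)
B(R, t) = 2*t
h = -179 (h = -(-3 - 14 + (-14)**2) = -(-3 - 14 + 196) = -179 ≈ -179.00)
-h = -1*(-179) = 179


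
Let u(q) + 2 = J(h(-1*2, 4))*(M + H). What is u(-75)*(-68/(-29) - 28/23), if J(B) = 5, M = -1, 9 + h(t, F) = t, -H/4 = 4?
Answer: -2256/23 ≈ -98.087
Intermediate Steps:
H = -16 (H = -4*4 = -16)
h(t, F) = -9 + t
u(q) = -87 (u(q) = -2 + 5*(-1 - 16) = -2 + 5*(-17) = -2 - 85 = -87)
u(-75)*(-68/(-29) - 28/23) = -87*(-68/(-29) - 28/23) = -87*(-68*(-1/29) - 28*1/23) = -87*(68/29 - 28/23) = -87*752/667 = -2256/23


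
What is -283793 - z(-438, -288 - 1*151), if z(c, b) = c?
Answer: -283355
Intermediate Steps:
-283793 - z(-438, -288 - 1*151) = -283793 - 1*(-438) = -283793 + 438 = -283355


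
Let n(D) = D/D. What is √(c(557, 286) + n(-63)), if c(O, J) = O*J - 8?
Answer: √159295 ≈ 399.12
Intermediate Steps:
c(O, J) = -8 + J*O (c(O, J) = J*O - 8 = -8 + J*O)
n(D) = 1
√(c(557, 286) + n(-63)) = √((-8 + 286*557) + 1) = √((-8 + 159302) + 1) = √(159294 + 1) = √159295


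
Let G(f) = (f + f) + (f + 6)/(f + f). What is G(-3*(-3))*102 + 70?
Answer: 1991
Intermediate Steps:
G(f) = 2*f + (6 + f)/(2*f) (G(f) = 2*f + (6 + f)/((2*f)) = 2*f + (6 + f)*(1/(2*f)) = 2*f + (6 + f)/(2*f))
G(-3*(-3))*102 + 70 = (½ + 2*(-3*(-3)) + 3/((-3*(-3))))*102 + 70 = (½ + 2*9 + 3/9)*102 + 70 = (½ + 18 + 3*(⅑))*102 + 70 = (½ + 18 + ⅓)*102 + 70 = (113/6)*102 + 70 = 1921 + 70 = 1991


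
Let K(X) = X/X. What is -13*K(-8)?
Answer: -13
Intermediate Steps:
K(X) = 1
-13*K(-8) = -13*1 = -13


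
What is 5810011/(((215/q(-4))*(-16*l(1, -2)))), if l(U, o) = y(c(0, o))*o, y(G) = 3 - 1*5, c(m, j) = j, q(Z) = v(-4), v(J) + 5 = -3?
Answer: 5810011/1720 ≈ 3377.9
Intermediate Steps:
v(J) = -8 (v(J) = -5 - 3 = -8)
q(Z) = -8
y(G) = -2 (y(G) = 3 - 5 = -2)
l(U, o) = -2*o
5810011/(((215/q(-4))*(-16*l(1, -2)))) = 5810011/(((215/(-8))*(-(-32)*(-2)))) = 5810011/(((-⅛*215)*(-16*4))) = 5810011/((-215/8*(-64))) = 5810011/1720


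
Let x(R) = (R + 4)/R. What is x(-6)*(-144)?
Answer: -48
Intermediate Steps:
x(R) = (4 + R)/R
x(-6)*(-144) = ((4 - 6)/(-6))*(-144) = -1/6*(-2)*(-144) = (1/3)*(-144) = -48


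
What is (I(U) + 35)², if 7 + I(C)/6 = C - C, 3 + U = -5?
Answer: 49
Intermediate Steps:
U = -8 (U = -3 - 5 = -8)
I(C) = -42 (I(C) = -42 + 6*(C - C) = -42 + 6*0 = -42 + 0 = -42)
(I(U) + 35)² = (-42 + 35)² = (-7)² = 49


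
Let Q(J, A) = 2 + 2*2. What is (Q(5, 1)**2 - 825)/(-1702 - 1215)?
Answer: 789/2917 ≈ 0.27048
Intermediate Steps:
Q(J, A) = 6 (Q(J, A) = 2 + 4 = 6)
(Q(5, 1)**2 - 825)/(-1702 - 1215) = (6**2 - 825)/(-1702 - 1215) = (36 - 825)/(-2917) = -789*(-1/2917) = 789/2917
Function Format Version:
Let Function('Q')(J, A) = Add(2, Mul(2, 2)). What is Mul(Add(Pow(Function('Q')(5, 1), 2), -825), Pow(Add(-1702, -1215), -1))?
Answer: Rational(789, 2917) ≈ 0.27048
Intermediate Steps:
Function('Q')(J, A) = 6 (Function('Q')(J, A) = Add(2, 4) = 6)
Mul(Add(Pow(Function('Q')(5, 1), 2), -825), Pow(Add(-1702, -1215), -1)) = Mul(Add(Pow(6, 2), -825), Pow(Add(-1702, -1215), -1)) = Mul(Add(36, -825), Pow(-2917, -1)) = Mul(-789, Rational(-1, 2917)) = Rational(789, 2917)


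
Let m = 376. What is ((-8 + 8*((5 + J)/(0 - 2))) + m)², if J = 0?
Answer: 121104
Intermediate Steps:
((-8 + 8*((5 + J)/(0 - 2))) + m)² = ((-8 + 8*((5 + 0)/(0 - 2))) + 376)² = ((-8 + 8*(5/(-2))) + 376)² = ((-8 + 8*(5*(-½))) + 376)² = ((-8 + 8*(-5/2)) + 376)² = ((-8 - 20) + 376)² = (-28 + 376)² = 348² = 121104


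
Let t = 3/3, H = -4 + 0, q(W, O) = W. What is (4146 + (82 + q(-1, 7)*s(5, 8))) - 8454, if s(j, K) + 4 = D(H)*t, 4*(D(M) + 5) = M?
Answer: -4216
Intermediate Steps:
H = -4
t = 1 (t = 3*(⅓) = 1)
D(M) = -5 + M/4
s(j, K) = -10 (s(j, K) = -4 + (-5 + (¼)*(-4))*1 = -4 + (-5 - 1)*1 = -4 - 6*1 = -4 - 6 = -10)
(4146 + (82 + q(-1, 7)*s(5, 8))) - 8454 = (4146 + (82 - 1*(-10))) - 8454 = (4146 + (82 + 10)) - 8454 = (4146 + 92) - 8454 = 4238 - 8454 = -4216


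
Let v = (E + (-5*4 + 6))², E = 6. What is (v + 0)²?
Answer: 4096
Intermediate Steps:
v = 64 (v = (6 + (-5*4 + 6))² = (6 + (-20 + 6))² = (6 - 14)² = (-8)² = 64)
(v + 0)² = (64 + 0)² = 64² = 4096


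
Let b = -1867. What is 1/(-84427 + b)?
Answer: -1/86294 ≈ -1.1588e-5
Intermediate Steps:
1/(-84427 + b) = 1/(-84427 - 1867) = 1/(-86294) = -1/86294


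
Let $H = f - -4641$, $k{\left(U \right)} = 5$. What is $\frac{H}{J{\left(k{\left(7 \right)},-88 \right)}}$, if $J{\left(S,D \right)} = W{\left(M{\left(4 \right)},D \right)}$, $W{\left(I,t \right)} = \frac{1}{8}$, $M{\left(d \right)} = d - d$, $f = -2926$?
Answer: $13720$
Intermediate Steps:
$M{\left(d \right)} = 0$
$W{\left(I,t \right)} = \frac{1}{8}$
$J{\left(S,D \right)} = \frac{1}{8}$
$H = 1715$ ($H = -2926 - -4641 = -2926 + 4641 = 1715$)
$\frac{H}{J{\left(k{\left(7 \right)},-88 \right)}} = 1715 \frac{1}{\frac{1}{8}} = 1715 \cdot 8 = 13720$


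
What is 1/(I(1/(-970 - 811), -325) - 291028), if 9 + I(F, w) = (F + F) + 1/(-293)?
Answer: -521833/151872713188 ≈ -3.4360e-6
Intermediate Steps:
I(F, w) = -2638/293 + 2*F (I(F, w) = -9 + ((F + F) + 1/(-293)) = -9 + (2*F - 1/293) = -9 + (-1/293 + 2*F) = -2638/293 + 2*F)
1/(I(1/(-970 - 811), -325) - 291028) = 1/((-2638/293 + 2/(-970 - 811)) - 291028) = 1/((-2638/293 + 2/(-1781)) - 291028) = 1/((-2638/293 + 2*(-1/1781)) - 291028) = 1/((-2638/293 - 2/1781) - 291028) = 1/(-4698864/521833 - 291028) = 1/(-151872713188/521833) = -521833/151872713188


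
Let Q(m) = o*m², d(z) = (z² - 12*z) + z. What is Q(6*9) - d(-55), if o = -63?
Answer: -187338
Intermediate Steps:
d(z) = z² - 11*z
Q(m) = -63*m²
Q(6*9) - d(-55) = -63*(6*9)² - (-55)*(-11 - 55) = -63*54² - (-55)*(-66) = -63*2916 - 1*3630 = -183708 - 3630 = -187338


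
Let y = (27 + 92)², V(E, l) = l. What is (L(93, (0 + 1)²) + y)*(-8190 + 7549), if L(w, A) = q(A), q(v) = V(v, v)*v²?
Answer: -9077842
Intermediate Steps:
y = 14161 (y = 119² = 14161)
q(v) = v³ (q(v) = v*v² = v³)
L(w, A) = A³
(L(93, (0 + 1)²) + y)*(-8190 + 7549) = (((0 + 1)²)³ + 14161)*(-8190 + 7549) = ((1²)³ + 14161)*(-641) = (1³ + 14161)*(-641) = (1 + 14161)*(-641) = 14162*(-641) = -9077842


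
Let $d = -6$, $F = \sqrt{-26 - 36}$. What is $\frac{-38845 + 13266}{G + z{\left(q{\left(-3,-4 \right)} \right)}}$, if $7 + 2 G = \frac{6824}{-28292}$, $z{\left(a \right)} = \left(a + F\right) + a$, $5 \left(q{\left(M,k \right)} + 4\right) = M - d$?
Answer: $\frac{1333471018720830}{853410668201} + \frac{127964904849100 i \sqrt{62}}{853410668201} \approx 1562.5 + 1180.7 i$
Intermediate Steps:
$F = i \sqrt{62}$ ($F = \sqrt{-62} = i \sqrt{62} \approx 7.874 i$)
$q{\left(M,k \right)} = - \frac{14}{5} + \frac{M}{5}$ ($q{\left(M,k \right)} = -4 + \frac{M - -6}{5} = -4 + \frac{M + 6}{5} = -4 + \frac{6 + M}{5} = -4 + \left(\frac{6}{5} + \frac{M}{5}\right) = - \frac{14}{5} + \frac{M}{5}$)
$z{\left(a \right)} = 2 a + i \sqrt{62}$ ($z{\left(a \right)} = \left(a + i \sqrt{62}\right) + a = 2 a + i \sqrt{62}$)
$G = - \frac{51217}{14146}$ ($G = - \frac{7}{2} + \frac{6824 \frac{1}{-28292}}{2} = - \frac{7}{2} + \frac{6824 \left(- \frac{1}{28292}\right)}{2} = - \frac{7}{2} + \frac{1}{2} \left(- \frac{1706}{7073}\right) = - \frac{7}{2} - \frac{853}{7073} = - \frac{51217}{14146} \approx -3.6206$)
$\frac{-38845 + 13266}{G + z{\left(q{\left(-3,-4 \right)} \right)}} = \frac{-38845 + 13266}{- \frac{51217}{14146} + \left(2 \left(- \frac{14}{5} + \frac{1}{5} \left(-3\right)\right) + i \sqrt{62}\right)} = - \frac{25579}{- \frac{51217}{14146} + \left(2 \left(- \frac{14}{5} - \frac{3}{5}\right) + i \sqrt{62}\right)} = - \frac{25579}{- \frac{51217}{14146} + \left(2 \left(- \frac{17}{5}\right) + i \sqrt{62}\right)} = - \frac{25579}{- \frac{51217}{14146} - \left(\frac{34}{5} - i \sqrt{62}\right)} = - \frac{25579}{- \frac{737049}{70730} + i \sqrt{62}}$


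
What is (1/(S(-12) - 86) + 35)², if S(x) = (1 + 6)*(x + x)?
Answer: 79014321/64516 ≈ 1224.7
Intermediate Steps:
S(x) = 14*x (S(x) = 7*(2*x) = 14*x)
(1/(S(-12) - 86) + 35)² = (1/(14*(-12) - 86) + 35)² = (1/(-168 - 86) + 35)² = (1/(-254) + 35)² = (-1/254 + 35)² = (8889/254)² = 79014321/64516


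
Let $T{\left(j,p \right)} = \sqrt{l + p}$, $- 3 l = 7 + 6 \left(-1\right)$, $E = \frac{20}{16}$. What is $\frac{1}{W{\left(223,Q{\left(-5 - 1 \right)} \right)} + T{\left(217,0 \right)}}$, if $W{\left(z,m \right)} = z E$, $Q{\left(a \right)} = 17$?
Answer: $\frac{13380}{3729691} - \frac{16 i \sqrt{3}}{3729691} \approx 0.0035874 - 7.4303 \cdot 10^{-6} i$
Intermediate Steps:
$E = \frac{5}{4}$ ($E = 20 \cdot \frac{1}{16} = \frac{5}{4} \approx 1.25$)
$l = - \frac{1}{3}$ ($l = - \frac{7 + 6 \left(-1\right)}{3} = - \frac{7 - 6}{3} = \left(- \frac{1}{3}\right) 1 = - \frac{1}{3} \approx -0.33333$)
$W{\left(z,m \right)} = \frac{5 z}{4}$ ($W{\left(z,m \right)} = z \frac{5}{4} = \frac{5 z}{4}$)
$T{\left(j,p \right)} = \sqrt{- \frac{1}{3} + p}$
$\frac{1}{W{\left(223,Q{\left(-5 - 1 \right)} \right)} + T{\left(217,0 \right)}} = \frac{1}{\frac{5}{4} \cdot 223 + \frac{\sqrt{-3 + 9 \cdot 0}}{3}} = \frac{1}{\frac{1115}{4} + \frac{\sqrt{-3 + 0}}{3}} = \frac{1}{\frac{1115}{4} + \frac{\sqrt{-3}}{3}} = \frac{1}{\frac{1115}{4} + \frac{i \sqrt{3}}{3}}$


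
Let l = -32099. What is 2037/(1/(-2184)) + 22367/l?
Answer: -142802310359/32099 ≈ -4.4488e+6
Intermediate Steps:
2037/(1/(-2184)) + 22367/l = 2037/(1/(-2184)) + 22367/(-32099) = 2037/(-1/2184) + 22367*(-1/32099) = 2037*(-2184) - 22367/32099 = -4448808 - 22367/32099 = -142802310359/32099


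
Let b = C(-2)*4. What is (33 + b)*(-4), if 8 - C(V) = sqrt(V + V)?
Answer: -260 + 32*I ≈ -260.0 + 32.0*I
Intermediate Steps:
C(V) = 8 - sqrt(2)*sqrt(V) (C(V) = 8 - sqrt(V + V) = 8 - sqrt(2*V) = 8 - sqrt(2)*sqrt(V))
b = 32 - 8*I (b = (8 - sqrt(2)*sqrt(-2))*4 = (8 - sqrt(2)*I*sqrt(2))*4 = (8 - 2*I)*4 = 32 - 8*I ≈ 32.0 - 8.0*I)
(33 + b)*(-4) = (33 + (32 - 8*I))*(-4) = (65 - 8*I)*(-4) = -260 + 32*I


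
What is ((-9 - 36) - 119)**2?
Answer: 26896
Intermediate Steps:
((-9 - 36) - 119)**2 = (-45 - 119)**2 = (-164)**2 = 26896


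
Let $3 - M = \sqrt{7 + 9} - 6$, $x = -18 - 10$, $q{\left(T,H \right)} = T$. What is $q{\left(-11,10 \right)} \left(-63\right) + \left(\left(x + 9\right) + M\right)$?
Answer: $679$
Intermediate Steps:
$x = -28$
$M = 5$ ($M = 3 - \left(\sqrt{7 + 9} - 6\right) = 3 - \left(\sqrt{16} - 6\right) = 3 - \left(4 - 6\right) = 3 - -2 = 3 + 2 = 5$)
$q{\left(-11,10 \right)} \left(-63\right) + \left(\left(x + 9\right) + M\right) = \left(-11\right) \left(-63\right) + \left(\left(-28 + 9\right) + 5\right) = 693 + \left(-19 + 5\right) = 693 - 14 = 679$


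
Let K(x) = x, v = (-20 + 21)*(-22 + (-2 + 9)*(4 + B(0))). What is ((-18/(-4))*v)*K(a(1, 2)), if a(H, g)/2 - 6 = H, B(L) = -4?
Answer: -1386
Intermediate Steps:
a(H, g) = 12 + 2*H
v = -22 (v = (-20 + 21)*(-22 + (-2 + 9)*(4 - 4)) = 1*(-22 + 7*0) = 1*(-22 + 0) = 1*(-22) = -22)
((-18/(-4))*v)*K(a(1, 2)) = (-18/(-4)*(-22))*(12 + 2*1) = (-18*(-1/4)*(-22))*(12 + 2) = ((9/2)*(-22))*14 = -99*14 = -1386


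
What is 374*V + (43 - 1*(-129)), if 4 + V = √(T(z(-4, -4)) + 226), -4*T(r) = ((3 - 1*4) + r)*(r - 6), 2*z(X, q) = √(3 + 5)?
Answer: -1324 + 187*√(896 + 7*√2) ≈ 4304.4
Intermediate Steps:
z(X, q) = √2 (z(X, q) = √(3 + 5)/2 = √8/2 = (2*√2)/2 = √2)
T(r) = -(-1 + r)*(-6 + r)/4 (T(r) = -((3 - 1*4) + r)*(r - 6)/4 = -((3 - 4) + r)*(-6 + r)/4 = -(-1 + r)*(-6 + r)/4)
V = -4 + √(224 + 7*√2/4) (V = -4 + √((-3/2 - (√2)²/4 + 7*√2/4) + 226) = -4 + √((-3/2 - ¼*2 + 7*√2/4) + 226) = -4 + √((-3/2 - ½ + 7*√2/4) + 226) = -4 + √((-2 + 7*√2/4) + 226) = -4 + √(224 + 7*√2/4) ≈ 11.049)
374*V + (43 - 1*(-129)) = 374*(-4 + √(896 + 7*√2)/2) + (43 - 1*(-129)) = (-1496 + 187*√(896 + 7*√2)) + (43 + 129) = (-1496 + 187*√(896 + 7*√2)) + 172 = -1324 + 187*√(896 + 7*√2)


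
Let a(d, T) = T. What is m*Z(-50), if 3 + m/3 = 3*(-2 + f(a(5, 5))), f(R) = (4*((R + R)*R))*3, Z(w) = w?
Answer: -268650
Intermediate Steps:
f(R) = 24*R**2 (f(R) = (4*((2*R)*R))*3 = (4*(2*R**2))*3 = (8*R**2)*3 = 24*R**2)
m = 5373 (m = -9 + 3*(3*(-2 + 24*5**2)) = -9 + 3*(3*(-2 + 24*25)) = -9 + 3*(3*(-2 + 600)) = -9 + 3*(3*598) = -9 + 3*1794 = -9 + 5382 = 5373)
m*Z(-50) = 5373*(-50) = -268650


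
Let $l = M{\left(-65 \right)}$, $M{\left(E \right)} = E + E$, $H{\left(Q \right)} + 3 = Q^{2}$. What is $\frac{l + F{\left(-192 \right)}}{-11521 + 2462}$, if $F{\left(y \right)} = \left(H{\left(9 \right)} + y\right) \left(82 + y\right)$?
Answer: $- \frac{12410}{9059} \approx -1.3699$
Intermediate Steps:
$H{\left(Q \right)} = -3 + Q^{2}$
$M{\left(E \right)} = 2 E$
$l = -130$ ($l = 2 \left(-65\right) = -130$)
$F{\left(y \right)} = \left(78 + y\right) \left(82 + y\right)$ ($F{\left(y \right)} = \left(\left(-3 + 9^{2}\right) + y\right) \left(82 + y\right) = \left(\left(-3 + 81\right) + y\right) \left(82 + y\right) = \left(78 + y\right) \left(82 + y\right)$)
$\frac{l + F{\left(-192 \right)}}{-11521 + 2462} = \frac{-130 + \left(6396 + \left(-192\right)^{2} + 160 \left(-192\right)\right)}{-11521 + 2462} = \frac{-130 + \left(6396 + 36864 - 30720\right)}{-9059} = \left(-130 + 12540\right) \left(- \frac{1}{9059}\right) = 12410 \left(- \frac{1}{9059}\right) = - \frac{12410}{9059}$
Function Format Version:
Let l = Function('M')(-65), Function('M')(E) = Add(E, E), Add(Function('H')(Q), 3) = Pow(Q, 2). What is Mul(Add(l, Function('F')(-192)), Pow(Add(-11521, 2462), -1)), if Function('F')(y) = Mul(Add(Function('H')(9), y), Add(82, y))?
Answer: Rational(-12410, 9059) ≈ -1.3699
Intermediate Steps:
Function('H')(Q) = Add(-3, Pow(Q, 2))
Function('M')(E) = Mul(2, E)
l = -130 (l = Mul(2, -65) = -130)
Function('F')(y) = Mul(Add(78, y), Add(82, y)) (Function('F')(y) = Mul(Add(Add(-3, Pow(9, 2)), y), Add(82, y)) = Mul(Add(Add(-3, 81), y), Add(82, y)) = Mul(Add(78, y), Add(82, y)))
Mul(Add(l, Function('F')(-192)), Pow(Add(-11521, 2462), -1)) = Mul(Add(-130, Add(6396, Pow(-192, 2), Mul(160, -192))), Pow(Add(-11521, 2462), -1)) = Mul(Add(-130, Add(6396, 36864, -30720)), Pow(-9059, -1)) = Mul(Add(-130, 12540), Rational(-1, 9059)) = Mul(12410, Rational(-1, 9059)) = Rational(-12410, 9059)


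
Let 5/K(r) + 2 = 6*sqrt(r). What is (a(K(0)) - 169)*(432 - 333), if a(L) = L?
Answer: -33957/2 ≈ -16979.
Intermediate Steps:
K(r) = 5/(-2 + 6*sqrt(r))
(a(K(0)) - 169)*(432 - 333) = (5/(2*(-1 + 3*sqrt(0))) - 169)*(432 - 333) = (5/(2*(-1 + 3*0)) - 169)*99 = (5/(2*(-1 + 0)) - 169)*99 = ((5/2)/(-1) - 169)*99 = ((5/2)*(-1) - 169)*99 = (-5/2 - 169)*99 = -343/2*99 = -33957/2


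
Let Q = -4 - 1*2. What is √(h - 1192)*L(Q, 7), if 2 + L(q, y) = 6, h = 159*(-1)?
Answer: 4*I*√1351 ≈ 147.02*I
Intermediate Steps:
h = -159
Q = -6 (Q = -4 - 2 = -6)
L(q, y) = 4 (L(q, y) = -2 + 6 = 4)
√(h - 1192)*L(Q, 7) = √(-159 - 1192)*4 = √(-1351)*4 = (I*√1351)*4 = 4*I*√1351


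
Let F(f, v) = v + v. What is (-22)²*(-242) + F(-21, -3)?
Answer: -117134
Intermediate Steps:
F(f, v) = 2*v
(-22)²*(-242) + F(-21, -3) = (-22)²*(-242) + 2*(-3) = 484*(-242) - 6 = -117128 - 6 = -117134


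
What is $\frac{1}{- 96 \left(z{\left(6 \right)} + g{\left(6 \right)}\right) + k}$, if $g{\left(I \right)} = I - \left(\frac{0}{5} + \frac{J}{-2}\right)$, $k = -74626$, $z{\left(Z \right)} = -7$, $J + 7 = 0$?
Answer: $- \frac{1}{74194} \approx -1.3478 \cdot 10^{-5}$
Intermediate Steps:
$J = -7$ ($J = -7 + 0 = -7$)
$g{\left(I \right)} = - \frac{7}{2} + I$ ($g{\left(I \right)} = I - \left(\frac{0}{5} - \frac{7}{-2}\right) = I - \left(0 \cdot \frac{1}{5} - - \frac{7}{2}\right) = I - \left(0 + \frac{7}{2}\right) = I - \frac{7}{2} = - \frac{7}{2} + I$)
$\frac{1}{- 96 \left(z{\left(6 \right)} + g{\left(6 \right)}\right) + k} = \frac{1}{- 96 \left(-7 + \left(- \frac{7}{2} + 6\right)\right) - 74626} = \frac{1}{- 96 \left(-7 + \frac{5}{2}\right) - 74626} = \frac{1}{\left(-96\right) \left(- \frac{9}{2}\right) - 74626} = \frac{1}{432 - 74626} = \frac{1}{-74194} = - \frac{1}{74194}$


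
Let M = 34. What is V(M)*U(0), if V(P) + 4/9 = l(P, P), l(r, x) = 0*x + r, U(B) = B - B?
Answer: 0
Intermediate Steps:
U(B) = 0
l(r, x) = r (l(r, x) = 0 + r = r)
V(P) = -4/9 + P
V(M)*U(0) = (-4/9 + 34)*0 = (302/9)*0 = 0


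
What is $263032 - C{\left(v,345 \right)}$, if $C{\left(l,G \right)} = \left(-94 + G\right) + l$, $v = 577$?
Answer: $262204$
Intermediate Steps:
$C{\left(l,G \right)} = -94 + G + l$
$263032 - C{\left(v,345 \right)} = 263032 - \left(-94 + 345 + 577\right) = 263032 - 828 = 262204$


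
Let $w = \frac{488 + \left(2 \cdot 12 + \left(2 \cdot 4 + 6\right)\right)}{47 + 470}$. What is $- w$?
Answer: $- \frac{526}{517} \approx -1.0174$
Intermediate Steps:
$w = \frac{526}{517}$ ($w = \frac{488 + \left(24 + \left(8 + 6\right)\right)}{517} = \left(488 + \left(24 + 14\right)\right) \frac{1}{517} = \left(488 + 38\right) \frac{1}{517} = 526 \cdot \frac{1}{517} = \frac{526}{517} \approx 1.0174$)
$- w = \left(-1\right) \frac{526}{517} = - \frac{526}{517}$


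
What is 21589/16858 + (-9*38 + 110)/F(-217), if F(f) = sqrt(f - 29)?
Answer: 21589/16858 + 116*I*sqrt(246)/123 ≈ 1.2806 + 14.792*I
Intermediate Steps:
F(f) = sqrt(-29 + f)
21589/16858 + (-9*38 + 110)/F(-217) = 21589/16858 + (-9*38 + 110)/(sqrt(-29 - 217)) = 21589*(1/16858) + (-342 + 110)/(sqrt(-246)) = 21589/16858 - 232*(-I*sqrt(246)/246) = 21589/16858 - (-116)*I*sqrt(246)/123 = 21589/16858 + 116*I*sqrt(246)/123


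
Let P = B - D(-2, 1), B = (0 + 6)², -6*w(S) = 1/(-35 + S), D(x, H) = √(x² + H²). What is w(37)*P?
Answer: -3 + √5/12 ≈ -2.8137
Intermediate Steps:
D(x, H) = √(H² + x²)
w(S) = -1/(6*(-35 + S))
B = 36 (B = 6² = 36)
P = 36 - √5 (P = 36 - √(1² + (-2)²) = 36 - √(1 + 4) = 36 - √5 ≈ 33.764)
w(37)*P = (-1/(-210 + 6*37))*(36 - √5) = (-1/(-210 + 222))*(36 - √5) = (-1/12)*(36 - √5) = (-1*1/12)*(36 - √5) = -(36 - √5)/12 = -3 + √5/12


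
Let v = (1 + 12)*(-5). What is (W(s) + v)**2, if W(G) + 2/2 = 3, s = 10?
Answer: 3969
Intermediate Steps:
W(G) = 2 (W(G) = -1 + 3 = 2)
v = -65 (v = 13*(-5) = -65)
(W(s) + v)**2 = (2 - 65)**2 = (-63)**2 = 3969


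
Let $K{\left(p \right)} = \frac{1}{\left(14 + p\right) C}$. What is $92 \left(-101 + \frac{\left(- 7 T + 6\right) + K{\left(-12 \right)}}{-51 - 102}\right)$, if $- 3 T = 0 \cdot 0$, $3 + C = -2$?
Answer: $- \frac{7111094}{765} \approx -9295.5$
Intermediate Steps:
$C = -5$ ($C = -3 - 2 = -5$)
$T = 0$ ($T = - \frac{0 \cdot 0}{3} = \left(- \frac{1}{3}\right) 0 = 0$)
$K{\left(p \right)} = - \frac{1}{5 \left(14 + p\right)}$ ($K{\left(p \right)} = \frac{1}{\left(14 + p\right) \left(-5\right)} = \frac{1}{14 + p} \left(- \frac{1}{5}\right) = - \frac{1}{5 \left(14 + p\right)}$)
$92 \left(-101 + \frac{\left(- 7 T + 6\right) + K{\left(-12 \right)}}{-51 - 102}\right) = 92 \left(-101 + \frac{\left(\left(-7\right) 0 + 6\right) - \frac{1}{70 + 5 \left(-12\right)}}{-51 - 102}\right) = 92 \left(-101 + \frac{\left(0 + 6\right) - \frac{1}{70 - 60}}{-153}\right) = 92 \left(-101 + \left(6 - \frac{1}{10}\right) \left(- \frac{1}{153}\right)\right) = 92 \left(-101 + \frac{59}{10} \left(- \frac{1}{153}\right)\right) = 92 \left(-101 - \frac{59}{1530}\right) = 92 \left(- \frac{154589}{1530}\right) = - \frac{7111094}{765}$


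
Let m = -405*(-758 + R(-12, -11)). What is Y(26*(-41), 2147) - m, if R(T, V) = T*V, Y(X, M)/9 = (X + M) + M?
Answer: -224478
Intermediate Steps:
Y(X, M) = 9*X + 18*M (Y(X, M) = 9*((X + M) + M) = 9*((M + X) + M) = 9*(X + 2*M) = 9*X + 18*M)
m = 253530 (m = -405*(-758 - 12*(-11)) = -405*(-758 + 132) = -405*(-626) = 253530)
Y(26*(-41), 2147) - m = (9*(26*(-41)) + 18*2147) - 1*253530 = (9*(-1066) + 38646) - 253530 = (-9594 + 38646) - 253530 = 29052 - 253530 = -224478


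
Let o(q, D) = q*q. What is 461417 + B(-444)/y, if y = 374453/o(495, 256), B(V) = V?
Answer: 172670188801/374453 ≈ 4.6113e+5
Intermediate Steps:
o(q, D) = q**2
y = 374453/245025 (y = 374453/(495**2) = 374453/245025 ≈ 1.5282)
461417 + B(-444)/y = 461417 - 444/374453/245025 = 461417 - 444*245025/374453 = 461417 - 108791100/374453 = 172670188801/374453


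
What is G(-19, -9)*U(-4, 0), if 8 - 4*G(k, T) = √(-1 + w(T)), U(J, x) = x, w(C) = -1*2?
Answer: 0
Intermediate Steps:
w(C) = -2
G(k, T) = 2 - I*√3/4 (G(k, T) = 2 - √(-1 - 2)/4 = 2 - I*√3/4)
G(-19, -9)*U(-4, 0) = (2 - I*√3/4)*0 = 0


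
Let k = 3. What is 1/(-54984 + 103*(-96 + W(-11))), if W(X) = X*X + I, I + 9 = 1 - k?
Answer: -1/53542 ≈ -1.8677e-5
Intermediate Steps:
I = -11 (I = -9 + (1 - 1*3) = -9 + (1 - 3) = -9 - 2 = -11)
W(X) = -11 + X**2 (W(X) = X*X - 11 = X**2 - 11 = -11 + X**2)
1/(-54984 + 103*(-96 + W(-11))) = 1/(-54984 + 103*(-96 + (-11 + (-11)**2))) = 1/(-54984 + 103*(-96 + (-11 + 121))) = 1/(-54984 + 103*(-96 + 110)) = 1/(-54984 + 103*14) = 1/(-54984 + 1442) = 1/(-53542) = -1/53542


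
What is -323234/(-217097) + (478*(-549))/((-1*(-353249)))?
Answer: 57211058332/76689298153 ≈ 0.74601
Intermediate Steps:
-323234/(-217097) + (478*(-549))/((-1*(-353249))) = -323234*(-1/217097) - 262422/353249 = 323234/217097 - 262422*1/353249 = 323234/217097 - 262422/353249 = 57211058332/76689298153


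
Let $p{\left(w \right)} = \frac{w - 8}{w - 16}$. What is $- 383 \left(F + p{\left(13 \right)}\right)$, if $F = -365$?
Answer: $\frac{421300}{3} \approx 1.4043 \cdot 10^{5}$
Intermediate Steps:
$p{\left(w \right)} = \frac{-8 + w}{-16 + w}$
$- 383 \left(F + p{\left(13 \right)}\right) = - 383 \left(-365 + \frac{-8 + 13}{-16 + 13}\right) = - 383 \left(-365 + \frac{1}{-3} \cdot 5\right) = - 383 \left(-365 - \frac{5}{3}\right) = \left(-383\right) \left(- \frac{1100}{3}\right) = \frac{421300}{3}$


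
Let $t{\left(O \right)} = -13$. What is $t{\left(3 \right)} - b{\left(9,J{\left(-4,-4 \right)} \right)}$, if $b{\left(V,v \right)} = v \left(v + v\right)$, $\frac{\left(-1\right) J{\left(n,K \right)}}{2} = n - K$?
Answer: $-13$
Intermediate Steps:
$J{\left(n,K \right)} = - 2 n + 2 K$ ($J{\left(n,K \right)} = - 2 \left(n - K\right) = - 2 n + 2 K$)
$b{\left(V,v \right)} = 2 v^{2}$ ($b{\left(V,v \right)} = v 2 v = 2 v^{2}$)
$t{\left(3 \right)} - b{\left(9,J{\left(-4,-4 \right)} \right)} = -13 - 2 \left(\left(-2\right) \left(-4\right) + 2 \left(-4\right)\right)^{2} = -13 - 2 \left(8 - 8\right)^{2} = -13 - 2 \cdot 0^{2} = -13 - 2 \cdot 0 = -13 - 0 = -13 + 0 = -13$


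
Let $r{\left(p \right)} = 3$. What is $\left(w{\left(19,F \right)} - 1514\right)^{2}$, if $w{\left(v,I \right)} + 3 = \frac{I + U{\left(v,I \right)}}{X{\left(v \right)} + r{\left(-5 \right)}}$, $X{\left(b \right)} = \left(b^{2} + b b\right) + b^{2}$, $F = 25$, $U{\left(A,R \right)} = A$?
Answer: $\frac{678496516681}{294849} \approx 2.3012 \cdot 10^{6}$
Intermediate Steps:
$X{\left(b \right)} = 3 b^{2}$ ($X{\left(b \right)} = \left(b^{2} + b^{2}\right) + b^{2} = 2 b^{2} + b^{2} = 3 b^{2}$)
$w{\left(v,I \right)} = -3 + \frac{I + v}{3 + 3 v^{2}}$ ($w{\left(v,I \right)} = -3 + \frac{I + v}{3 v^{2} + 3} = -3 + \frac{I + v}{3 + 3 v^{2}}$)
$\left(w{\left(19,F \right)} - 1514\right)^{2} = \left(\frac{-9 + 25 + 19 - 9 \cdot 19^{2}}{3 \left(1 + 19^{2}\right)} - 1514\right)^{2} = \left(\frac{-9 + 25 + 19 - 3249}{3 \left(1 + 361\right)} - 1514\right)^{2} = \left(\frac{-9 + 25 + 19 - 3249}{3 \cdot 362} - 1514\right)^{2} = \left(\frac{1}{3} \cdot \frac{1}{362} \left(-3214\right) - 1514\right)^{2} = \left(- \frac{1607}{543} - 1514\right)^{2} = \left(- \frac{823709}{543}\right)^{2} = \frac{678496516681}{294849}$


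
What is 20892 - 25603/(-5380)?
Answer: 112424563/5380 ≈ 20897.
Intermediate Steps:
20892 - 25603/(-5380) = 20892 - 25603*(-1)/5380 = 20892 - 1*(-25603/5380) = 20892 + 25603/5380 = 112424563/5380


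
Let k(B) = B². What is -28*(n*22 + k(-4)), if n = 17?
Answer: -10920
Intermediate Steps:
-28*(n*22 + k(-4)) = -28*(17*22 + (-4)²) = -28*(374 + 16) = -28*390 = -10920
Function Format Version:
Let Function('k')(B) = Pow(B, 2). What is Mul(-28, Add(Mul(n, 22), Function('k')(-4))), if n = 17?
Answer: -10920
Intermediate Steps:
Mul(-28, Add(Mul(n, 22), Function('k')(-4))) = Mul(-28, Add(Mul(17, 22), Pow(-4, 2))) = Mul(-28, Add(374, 16)) = Mul(-28, 390) = -10920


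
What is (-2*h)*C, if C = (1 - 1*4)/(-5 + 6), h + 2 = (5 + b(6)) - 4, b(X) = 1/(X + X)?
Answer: -11/2 ≈ -5.5000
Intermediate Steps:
b(X) = 1/(2*X)
h = -11/12 (h = -2 + ((5 + (½)/6) - 4) = -2 + ((5 + (½)*(⅙)) - 4) = -2 + ((5 + 1/12) - 4) = -2 + (61/12 - 4) = -2 + 13/12 = -11/12 ≈ -0.91667)
C = -3 (C = (1 - 4)/1 = -3*1 = -3)
(-2*h)*C = -2*(-11/12)*(-3) = (11/6)*(-3) = -11/2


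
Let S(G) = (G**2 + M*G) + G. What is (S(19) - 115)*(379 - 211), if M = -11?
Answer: 9408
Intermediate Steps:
S(G) = G**2 - 10*G (S(G) = (G**2 - 11*G) + G = G**2 - 10*G)
(S(19) - 115)*(379 - 211) = (19*(-10 + 19) - 115)*(379 - 211) = (19*9 - 115)*168 = (171 - 115)*168 = 56*168 = 9408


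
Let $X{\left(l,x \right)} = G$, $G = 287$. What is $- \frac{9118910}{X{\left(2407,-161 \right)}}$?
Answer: $- \frac{9118910}{287} \approx -31773.0$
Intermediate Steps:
$X{\left(l,x \right)} = 287$
$- \frac{9118910}{X{\left(2407,-161 \right)}} = - \frac{9118910}{287}$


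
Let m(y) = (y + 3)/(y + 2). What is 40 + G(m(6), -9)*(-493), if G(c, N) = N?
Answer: 4477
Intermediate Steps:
m(y) = (3 + y)/(2 + y)
40 + G(m(6), -9)*(-493) = 40 - 9*(-493) = 40 + 4437 = 4477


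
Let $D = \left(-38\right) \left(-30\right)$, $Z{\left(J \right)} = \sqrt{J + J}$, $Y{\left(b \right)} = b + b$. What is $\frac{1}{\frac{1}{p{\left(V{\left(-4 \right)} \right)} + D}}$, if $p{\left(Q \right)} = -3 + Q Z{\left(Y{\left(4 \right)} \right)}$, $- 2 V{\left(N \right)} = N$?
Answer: $1145$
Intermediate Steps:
$Y{\left(b \right)} = 2 b$
$V{\left(N \right)} = - \frac{N}{2}$
$Z{\left(J \right)} = \sqrt{2} \sqrt{J}$ ($Z{\left(J \right)} = \sqrt{2 J} = \sqrt{2} \sqrt{J}$)
$p{\left(Q \right)} = -3 + 4 Q$ ($p{\left(Q \right)} = -3 + Q \sqrt{2} \sqrt{2 \cdot 4} = -3 + Q \sqrt{2} \sqrt{8} = -3 + Q \sqrt{2} \cdot 2 \sqrt{2} = -3 + Q 4 = -3 + 4 Q$)
$D = 1140$
$\frac{1}{\frac{1}{p{\left(V{\left(-4 \right)} \right)} + D}} = \frac{1}{\frac{1}{\left(-3 + 4 \left(\left(- \frac{1}{2}\right) \left(-4\right)\right)\right) + 1140}} = \frac{1}{\frac{1}{\left(-3 + 4 \cdot 2\right) + 1140}} = \frac{1}{\frac{1}{\left(-3 + 8\right) + 1140}} = \frac{1}{\frac{1}{5 + 1140}} = \frac{1}{\frac{1}{1145}} = 1145$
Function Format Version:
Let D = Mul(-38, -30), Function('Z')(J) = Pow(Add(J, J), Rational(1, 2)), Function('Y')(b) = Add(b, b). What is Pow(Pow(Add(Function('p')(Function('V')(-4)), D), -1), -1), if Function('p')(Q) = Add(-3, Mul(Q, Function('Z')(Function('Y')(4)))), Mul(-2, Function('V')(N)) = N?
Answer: 1145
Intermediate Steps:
Function('Y')(b) = Mul(2, b)
Function('V')(N) = Mul(Rational(-1, 2), N)
Function('Z')(J) = Mul(Pow(2, Rational(1, 2)), Pow(J, Rational(1, 2))) (Function('Z')(J) = Pow(Mul(2, J), Rational(1, 2)) = Mul(Pow(2, Rational(1, 2)), Pow(J, Rational(1, 2))))
Function('p')(Q) = Add(-3, Mul(4, Q)) (Function('p')(Q) = Add(-3, Mul(Q, Mul(Pow(2, Rational(1, 2)), Pow(Mul(2, 4), Rational(1, 2))))) = Add(-3, Mul(Q, Mul(Pow(2, Rational(1, 2)), Pow(8, Rational(1, 2))))) = Add(-3, Mul(Q, Mul(Pow(2, Rational(1, 2)), Mul(2, Pow(2, Rational(1, 2)))))) = Add(-3, Mul(Q, 4)) = Add(-3, Mul(4, Q)))
D = 1140
Pow(Pow(Add(Function('p')(Function('V')(-4)), D), -1), -1) = Pow(Pow(Add(Add(-3, Mul(4, Mul(Rational(-1, 2), -4))), 1140), -1), -1) = Pow(Pow(Add(Add(-3, Mul(4, 2)), 1140), -1), -1) = Pow(Pow(Add(Add(-3, 8), 1140), -1), -1) = Pow(Pow(Add(5, 1140), -1), -1) = Pow(Pow(1145, -1), -1) = Pow(Rational(1, 1145), -1) = 1145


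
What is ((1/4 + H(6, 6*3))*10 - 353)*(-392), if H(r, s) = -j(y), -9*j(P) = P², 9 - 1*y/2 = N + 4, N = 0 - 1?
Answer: 74676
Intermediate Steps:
N = -1
y = 12 (y = 18 - 2*(-1 + 4) = 18 - 2*3 = 18 - 6 = 12)
j(P) = -P²/9
H(r, s) = 16 (H(r, s) = -(-1)*12²/9 = -(-1)*144/9 = -1*(-16) = 16)
((1/4 + H(6, 6*3))*10 - 353)*(-392) = ((1/4 + 16)*10 - 353)*(-392) = ((¼ + 16)*10 - 353)*(-392) = ((65/4)*10 - 353)*(-392) = (325/2 - 353)*(-392) = -381/2*(-392) = 74676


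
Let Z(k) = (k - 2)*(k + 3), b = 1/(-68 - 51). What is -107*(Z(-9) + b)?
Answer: -840271/119 ≈ -7061.1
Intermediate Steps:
b = -1/119 (b = 1/(-119) = -1/119 ≈ -0.0084034)
Z(k) = (-2 + k)*(3 + k)
-107*(Z(-9) + b) = -107*((-6 - 9 + (-9)**2) - 1/119) = -107*((-6 - 9 + 81) - 1/119) = -107*(66 - 1/119) = -107*7853/119 = -840271/119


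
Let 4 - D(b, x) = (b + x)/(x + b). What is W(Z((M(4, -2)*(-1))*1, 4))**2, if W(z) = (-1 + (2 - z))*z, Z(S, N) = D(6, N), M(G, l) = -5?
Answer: 36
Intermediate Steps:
D(b, x) = 3 (D(b, x) = 4 - (b + x)/(x + b) = 4 - (b + x)/(b + x) = 4 - 1*1 = 4 - 1 = 3)
Z(S, N) = 3
W(z) = z*(1 - z) (W(z) = (1 - z)*z = z*(1 - z))
W(Z((M(4, -2)*(-1))*1, 4))**2 = (3*(1 - 1*3))**2 = (3*(1 - 3))**2 = (3*(-2))**2 = (-6)**2 = 36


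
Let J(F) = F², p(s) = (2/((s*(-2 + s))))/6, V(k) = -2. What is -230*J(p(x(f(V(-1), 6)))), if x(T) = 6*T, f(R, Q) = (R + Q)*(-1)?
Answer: -115/1752192 ≈ -6.5632e-5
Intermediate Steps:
f(R, Q) = -Q - R (f(R, Q) = (Q + R)*(-1) = -Q - R)
p(s) = 1/(3*s*(-2 + s)) (p(s) = (2*(1/(s*(-2 + s))))*(⅙) = (2/(s*(-2 + s)))*(⅙) = 1/(3*s*(-2 + s)))
-230*J(p(x(f(V(-1), 6)))) = -230*1/(324*(-2 + 6*(-1*6 - 1*(-2)))²*(-1*6 - 1*(-2))²) = -230*1/(324*(-6 + 2)²*(-2 + 6*(-6 + 2))²) = -230*1/(5184*(-2 + 6*(-4))²) = -230*1/(5184*(-2 - 24)²) = -230*((⅓)*(-1/24)/(-26))² = -230*((⅓)*(-1/24)*(-1/26))² = -230*(1/1872)² = -230*1/3504384 = -115/1752192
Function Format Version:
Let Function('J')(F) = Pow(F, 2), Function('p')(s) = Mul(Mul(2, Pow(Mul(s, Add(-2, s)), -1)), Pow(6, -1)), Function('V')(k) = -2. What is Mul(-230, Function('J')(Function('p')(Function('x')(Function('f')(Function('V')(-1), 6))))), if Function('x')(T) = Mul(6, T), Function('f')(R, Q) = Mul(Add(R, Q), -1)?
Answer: Rational(-115, 1752192) ≈ -6.5632e-5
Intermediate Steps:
Function('f')(R, Q) = Add(Mul(-1, Q), Mul(-1, R)) (Function('f')(R, Q) = Mul(Add(Q, R), -1) = Add(Mul(-1, Q), Mul(-1, R)))
Function('p')(s) = Mul(Rational(1, 3), Pow(s, -1), Pow(Add(-2, s), -1)) (Function('p')(s) = Mul(Mul(2, Mul(Pow(s, -1), Pow(Add(-2, s), -1))), Rational(1, 6)) = Mul(Mul(2, Pow(s, -1), Pow(Add(-2, s), -1)), Rational(1, 6)) = Mul(Rational(1, 3), Pow(s, -1), Pow(Add(-2, s), -1)))
Mul(-230, Function('J')(Function('p')(Function('x')(Function('f')(Function('V')(-1), 6))))) = Mul(-230, Pow(Mul(Rational(1, 3), Pow(Mul(6, Add(Mul(-1, 6), Mul(-1, -2))), -1), Pow(Add(-2, Mul(6, Add(Mul(-1, 6), Mul(-1, -2)))), -1)), 2)) = Mul(-230, Pow(Mul(Rational(1, 3), Pow(Mul(6, Add(-6, 2)), -1), Pow(Add(-2, Mul(6, Add(-6, 2))), -1)), 2)) = Mul(-230, Pow(Mul(Rational(1, 3), Pow(Mul(6, -4), -1), Pow(Add(-2, Mul(6, -4)), -1)), 2)) = Mul(-230, Pow(Mul(Rational(1, 3), Pow(-24, -1), Pow(Add(-2, -24), -1)), 2)) = Mul(-230, Pow(Mul(Rational(1, 3), Rational(-1, 24), Pow(-26, -1)), 2)) = Mul(-230, Pow(Mul(Rational(1, 3), Rational(-1, 24), Rational(-1, 26)), 2)) = Mul(-230, Pow(Rational(1, 1872), 2)) = Mul(-230, Rational(1, 3504384)) = Rational(-115, 1752192)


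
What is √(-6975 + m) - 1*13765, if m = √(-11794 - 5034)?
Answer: -13765 + √(-6975 + 2*I*√4207) ≈ -13764.0 + 83.52*I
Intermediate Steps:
m = 2*I*√4207 (m = √(-16828) = 2*I*√4207 ≈ 129.72*I)
√(-6975 + m) - 1*13765 = √(-6975 + 2*I*√4207) - 1*13765 = √(-6975 + 2*I*√4207) - 13765 = -13765 + √(-6975 + 2*I*√4207)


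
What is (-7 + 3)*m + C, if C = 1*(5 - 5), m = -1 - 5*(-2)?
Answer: -36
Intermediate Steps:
m = 9 (m = -1 + 10 = 9)
C = 0 (C = 1*0 = 0)
(-7 + 3)*m + C = (-7 + 3)*9 + 0 = -4*9 + 0 = -36 + 0 = -36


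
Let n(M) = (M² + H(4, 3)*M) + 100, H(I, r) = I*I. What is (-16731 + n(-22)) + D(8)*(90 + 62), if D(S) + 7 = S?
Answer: -16347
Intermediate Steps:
H(I, r) = I²
D(S) = -7 + S
n(M) = 100 + M² + 16*M (n(M) = (M² + 4²*M) + 100 = (M² + 16*M) + 100 = 100 + M² + 16*M)
(-16731 + n(-22)) + D(8)*(90 + 62) = (-16731 + (100 + (-22)² + 16*(-22))) + (-7 + 8)*(90 + 62) = (-16731 + (100 + 484 - 352)) + 1*152 = (-16731 + 232) + 152 = -16499 + 152 = -16347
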